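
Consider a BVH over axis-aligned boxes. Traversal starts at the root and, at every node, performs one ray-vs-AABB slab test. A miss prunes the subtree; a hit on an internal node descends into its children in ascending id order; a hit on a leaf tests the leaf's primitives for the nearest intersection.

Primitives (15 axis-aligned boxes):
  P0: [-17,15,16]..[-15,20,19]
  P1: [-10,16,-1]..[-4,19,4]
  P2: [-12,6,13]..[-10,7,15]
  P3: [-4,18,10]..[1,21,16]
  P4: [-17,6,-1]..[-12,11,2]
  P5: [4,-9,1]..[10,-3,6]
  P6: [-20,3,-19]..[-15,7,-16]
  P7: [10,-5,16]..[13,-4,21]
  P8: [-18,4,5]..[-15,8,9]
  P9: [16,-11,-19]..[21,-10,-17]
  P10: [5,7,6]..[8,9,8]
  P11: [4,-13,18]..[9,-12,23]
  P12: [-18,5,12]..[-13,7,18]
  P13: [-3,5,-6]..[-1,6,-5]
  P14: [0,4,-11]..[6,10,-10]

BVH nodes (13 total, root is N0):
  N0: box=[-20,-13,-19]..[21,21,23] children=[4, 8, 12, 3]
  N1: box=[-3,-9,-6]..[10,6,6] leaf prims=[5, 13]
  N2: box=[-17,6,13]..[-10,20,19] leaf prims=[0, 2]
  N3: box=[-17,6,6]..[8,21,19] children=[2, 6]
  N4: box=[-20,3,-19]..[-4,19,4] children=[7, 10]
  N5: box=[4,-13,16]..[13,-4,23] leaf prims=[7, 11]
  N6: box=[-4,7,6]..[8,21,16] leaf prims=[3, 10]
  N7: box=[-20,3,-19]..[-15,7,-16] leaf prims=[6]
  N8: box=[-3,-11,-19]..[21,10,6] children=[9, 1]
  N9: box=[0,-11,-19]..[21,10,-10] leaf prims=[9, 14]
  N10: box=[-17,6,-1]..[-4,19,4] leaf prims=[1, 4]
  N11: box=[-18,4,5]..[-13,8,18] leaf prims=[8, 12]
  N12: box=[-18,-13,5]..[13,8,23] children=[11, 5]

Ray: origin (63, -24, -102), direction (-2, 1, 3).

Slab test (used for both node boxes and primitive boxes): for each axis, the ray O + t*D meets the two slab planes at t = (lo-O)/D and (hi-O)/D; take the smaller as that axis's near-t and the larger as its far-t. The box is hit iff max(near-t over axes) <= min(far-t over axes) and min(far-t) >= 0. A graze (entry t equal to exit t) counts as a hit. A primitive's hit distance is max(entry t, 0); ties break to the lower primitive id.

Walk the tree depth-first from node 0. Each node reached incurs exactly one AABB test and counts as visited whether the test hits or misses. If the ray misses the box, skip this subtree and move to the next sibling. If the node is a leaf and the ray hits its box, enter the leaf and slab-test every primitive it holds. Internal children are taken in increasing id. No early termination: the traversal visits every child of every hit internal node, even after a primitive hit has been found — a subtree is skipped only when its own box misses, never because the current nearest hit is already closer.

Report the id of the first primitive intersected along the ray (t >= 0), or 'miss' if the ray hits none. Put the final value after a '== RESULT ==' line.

Walk:
N0 x:[21,83/2] y:[11,45] z:[83/3,125/3] -> hit [83/3,83/2], descend [3, 4, 8, 12]
  N3 x:[55/2,40] y:[30,45] z:[36,121/3] -> hit [36,40], descend [2, 6]
    N2 x:[73/2,40] y:[30,44] z:[115/3,121/3] -> hit [115/3,40] leaf, test {P0@t=118/3, P2(miss)}
    N6 x:[55/2,67/2] y:[31,45] z:[36,118/3] -> miss, prune
  N4 x:[67/2,83/2] y:[27,43] z:[83/3,106/3] -> hit [67/2,106/3], descend [7, 10]
    N7 x:[39,83/2] y:[27,31] z:[83/3,86/3] -> miss, prune
    N10 x:[67/2,40] y:[30,43] z:[101/3,106/3] -> hit [101/3,106/3] leaf, test {P1(miss), P4(miss)}
  N8 x:[21,33] y:[13,34] z:[83/3,36] -> hit [83/3,33], descend [1, 9]
    N1 x:[53/2,33] y:[15,30] z:[32,36] -> miss, prune
    N9 x:[21,63/2] y:[13,34] z:[83/3,92/3] -> hit [83/3,92/3] leaf, test {P9(miss), P14@t=91/3}
  N12 x:[25,81/2] y:[11,32] z:[107/3,125/3] -> miss, prune

Visited [0, 3, 2, 6, 4, 7, 10, 8, 1, 9, 12]. Tests: 11 box, 3 leaf. Nearest: P14.

== RESULT ==
14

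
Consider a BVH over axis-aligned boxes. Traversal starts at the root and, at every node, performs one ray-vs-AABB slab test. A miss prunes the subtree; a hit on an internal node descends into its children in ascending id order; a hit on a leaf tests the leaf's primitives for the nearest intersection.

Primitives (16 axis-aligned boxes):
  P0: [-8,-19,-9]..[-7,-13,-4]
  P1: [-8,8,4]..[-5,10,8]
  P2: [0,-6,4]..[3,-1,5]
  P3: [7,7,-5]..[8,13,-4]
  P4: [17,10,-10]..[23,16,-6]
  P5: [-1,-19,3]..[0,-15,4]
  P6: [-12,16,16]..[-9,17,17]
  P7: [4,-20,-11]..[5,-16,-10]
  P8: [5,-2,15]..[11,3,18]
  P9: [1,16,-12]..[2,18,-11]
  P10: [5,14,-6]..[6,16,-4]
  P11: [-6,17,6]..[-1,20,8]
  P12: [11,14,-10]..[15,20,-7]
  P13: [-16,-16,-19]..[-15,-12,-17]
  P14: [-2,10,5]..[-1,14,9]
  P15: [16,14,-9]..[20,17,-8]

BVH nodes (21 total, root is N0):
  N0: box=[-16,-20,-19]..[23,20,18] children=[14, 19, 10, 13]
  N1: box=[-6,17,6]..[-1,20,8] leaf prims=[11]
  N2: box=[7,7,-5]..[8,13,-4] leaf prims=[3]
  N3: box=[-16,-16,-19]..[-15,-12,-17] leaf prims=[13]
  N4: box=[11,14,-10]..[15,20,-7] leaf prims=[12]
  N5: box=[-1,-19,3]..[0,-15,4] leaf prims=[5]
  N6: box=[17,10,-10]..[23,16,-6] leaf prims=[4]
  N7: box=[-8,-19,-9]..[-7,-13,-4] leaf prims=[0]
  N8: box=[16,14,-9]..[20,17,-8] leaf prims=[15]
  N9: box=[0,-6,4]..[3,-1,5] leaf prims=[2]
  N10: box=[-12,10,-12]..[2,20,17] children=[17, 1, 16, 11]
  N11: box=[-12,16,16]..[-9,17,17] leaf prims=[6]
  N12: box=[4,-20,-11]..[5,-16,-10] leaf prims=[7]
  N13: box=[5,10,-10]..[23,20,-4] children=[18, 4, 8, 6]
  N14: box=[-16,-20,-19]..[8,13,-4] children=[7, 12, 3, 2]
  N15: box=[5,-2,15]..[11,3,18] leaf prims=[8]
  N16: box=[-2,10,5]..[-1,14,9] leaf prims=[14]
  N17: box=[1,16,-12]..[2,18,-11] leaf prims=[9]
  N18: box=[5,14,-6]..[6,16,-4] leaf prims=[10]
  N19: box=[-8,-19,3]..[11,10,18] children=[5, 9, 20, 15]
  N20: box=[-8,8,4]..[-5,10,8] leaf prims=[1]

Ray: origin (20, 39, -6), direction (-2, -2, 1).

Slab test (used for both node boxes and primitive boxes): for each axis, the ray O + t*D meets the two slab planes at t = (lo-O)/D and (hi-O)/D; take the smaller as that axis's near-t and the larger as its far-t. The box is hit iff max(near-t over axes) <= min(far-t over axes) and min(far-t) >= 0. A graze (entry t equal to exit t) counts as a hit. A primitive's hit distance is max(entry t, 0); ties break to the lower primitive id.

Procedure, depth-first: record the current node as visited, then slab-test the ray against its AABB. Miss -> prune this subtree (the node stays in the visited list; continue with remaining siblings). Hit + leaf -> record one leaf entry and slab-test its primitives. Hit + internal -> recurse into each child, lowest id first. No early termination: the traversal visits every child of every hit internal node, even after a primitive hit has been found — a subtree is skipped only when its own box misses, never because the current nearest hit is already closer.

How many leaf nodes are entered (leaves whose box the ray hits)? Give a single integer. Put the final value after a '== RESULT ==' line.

Trace the traversal:
N0 x:[-3/2,18] y:[19/2,59/2] z:[-13,24] -> hit [19/2,18], descend [10, 13, 14, 19]
  N10 x:[9,16] y:[19/2,29/2] z:[-6,23] -> hit [19/2,29/2], descend [1, 11, 16, 17]
    N1 x:[21/2,13] y:[19/2,11] z:[12,14] -> miss, prune
    N11 x:[29/2,16] y:[11,23/2] z:[22,23] -> miss, prune
    N16 x:[21/2,11] y:[25/2,29/2] z:[11,15] -> miss, prune
    N17 x:[9,19/2] y:[21/2,23/2] z:[-6,-5] -> miss, prune
  N13 x:[-3/2,15/2] y:[19/2,29/2] z:[-4,2] -> miss, prune
  N14 x:[6,18] y:[13,59/2] z:[-13,2] -> miss, prune
  N19 x:[9/2,14] y:[29/2,29] z:[9,24] -> miss, prune

order=[0, 10, 1, 11, 16, 17, 13, 14, 19]  |boxes|=9  |leaves|=0  hit=miss

== RESULT ==
0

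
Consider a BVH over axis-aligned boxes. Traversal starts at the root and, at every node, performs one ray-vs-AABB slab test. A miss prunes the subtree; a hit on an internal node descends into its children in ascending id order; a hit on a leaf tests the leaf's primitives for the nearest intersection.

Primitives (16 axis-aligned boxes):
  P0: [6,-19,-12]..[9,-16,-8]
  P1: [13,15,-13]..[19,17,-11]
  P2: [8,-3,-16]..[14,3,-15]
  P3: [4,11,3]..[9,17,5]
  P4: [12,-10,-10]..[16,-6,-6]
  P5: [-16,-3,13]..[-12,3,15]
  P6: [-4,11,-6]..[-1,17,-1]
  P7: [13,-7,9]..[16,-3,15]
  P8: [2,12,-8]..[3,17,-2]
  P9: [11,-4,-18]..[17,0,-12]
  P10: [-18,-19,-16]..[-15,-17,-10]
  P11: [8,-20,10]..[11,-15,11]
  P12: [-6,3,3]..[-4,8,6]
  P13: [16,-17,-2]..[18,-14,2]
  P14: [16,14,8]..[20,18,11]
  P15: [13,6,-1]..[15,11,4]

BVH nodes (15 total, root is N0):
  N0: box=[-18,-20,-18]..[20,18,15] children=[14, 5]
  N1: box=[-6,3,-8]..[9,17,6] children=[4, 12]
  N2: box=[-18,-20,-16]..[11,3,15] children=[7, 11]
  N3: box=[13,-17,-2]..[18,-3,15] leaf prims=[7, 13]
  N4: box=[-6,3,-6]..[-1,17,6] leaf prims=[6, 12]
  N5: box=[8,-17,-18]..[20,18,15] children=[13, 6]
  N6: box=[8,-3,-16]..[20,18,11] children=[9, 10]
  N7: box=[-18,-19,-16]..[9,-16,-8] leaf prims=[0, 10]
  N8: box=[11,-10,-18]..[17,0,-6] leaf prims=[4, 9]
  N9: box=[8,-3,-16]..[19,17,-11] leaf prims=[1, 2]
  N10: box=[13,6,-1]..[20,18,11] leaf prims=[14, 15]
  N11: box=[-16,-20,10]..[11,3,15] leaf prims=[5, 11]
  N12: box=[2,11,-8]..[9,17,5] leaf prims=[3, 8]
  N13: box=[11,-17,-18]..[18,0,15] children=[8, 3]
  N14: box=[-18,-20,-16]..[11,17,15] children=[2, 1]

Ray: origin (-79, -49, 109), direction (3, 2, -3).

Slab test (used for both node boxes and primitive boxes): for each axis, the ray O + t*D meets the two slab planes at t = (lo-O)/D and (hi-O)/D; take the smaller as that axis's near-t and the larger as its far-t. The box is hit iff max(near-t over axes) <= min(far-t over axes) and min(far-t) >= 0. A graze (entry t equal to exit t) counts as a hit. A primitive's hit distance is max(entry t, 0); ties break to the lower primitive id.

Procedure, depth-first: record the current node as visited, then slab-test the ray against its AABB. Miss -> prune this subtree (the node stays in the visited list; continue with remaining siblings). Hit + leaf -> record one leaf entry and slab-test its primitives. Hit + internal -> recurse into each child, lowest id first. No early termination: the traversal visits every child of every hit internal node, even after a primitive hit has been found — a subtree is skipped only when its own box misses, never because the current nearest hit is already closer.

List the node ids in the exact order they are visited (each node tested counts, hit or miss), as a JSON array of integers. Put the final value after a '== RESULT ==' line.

Traverse from the root:
N0 x:[61/3,33] y:[29/2,67/2] z:[94/3,127/3] -> hit [94/3,33], descend [5, 14]
  N5 x:[29,33] y:[16,67/2] z:[94/3,127/3] -> hit [94/3,33], descend [6, 13]
    N6 x:[29,33] y:[23,67/2] z:[98/3,125/3] -> hit [98/3,33], descend [9, 10]
      N9 x:[29,98/3] y:[23,33] z:[40,125/3] -> miss, prune
      N10 x:[92/3,33] y:[55/2,67/2] z:[98/3,110/3] -> hit [98/3,33] leaf, test {P14@t=98/3, P15(miss)}
    N13 x:[30,97/3] y:[16,49/2] z:[94/3,127/3] -> miss, prune
  N14 x:[61/3,30] y:[29/2,33] z:[94/3,125/3] -> miss, prune

Visited [0, 5, 6, 9, 10, 13, 14]. Tests: 7 box, 1 leaf. Nearest: P14.

== RESULT ==
[0, 5, 6, 9, 10, 13, 14]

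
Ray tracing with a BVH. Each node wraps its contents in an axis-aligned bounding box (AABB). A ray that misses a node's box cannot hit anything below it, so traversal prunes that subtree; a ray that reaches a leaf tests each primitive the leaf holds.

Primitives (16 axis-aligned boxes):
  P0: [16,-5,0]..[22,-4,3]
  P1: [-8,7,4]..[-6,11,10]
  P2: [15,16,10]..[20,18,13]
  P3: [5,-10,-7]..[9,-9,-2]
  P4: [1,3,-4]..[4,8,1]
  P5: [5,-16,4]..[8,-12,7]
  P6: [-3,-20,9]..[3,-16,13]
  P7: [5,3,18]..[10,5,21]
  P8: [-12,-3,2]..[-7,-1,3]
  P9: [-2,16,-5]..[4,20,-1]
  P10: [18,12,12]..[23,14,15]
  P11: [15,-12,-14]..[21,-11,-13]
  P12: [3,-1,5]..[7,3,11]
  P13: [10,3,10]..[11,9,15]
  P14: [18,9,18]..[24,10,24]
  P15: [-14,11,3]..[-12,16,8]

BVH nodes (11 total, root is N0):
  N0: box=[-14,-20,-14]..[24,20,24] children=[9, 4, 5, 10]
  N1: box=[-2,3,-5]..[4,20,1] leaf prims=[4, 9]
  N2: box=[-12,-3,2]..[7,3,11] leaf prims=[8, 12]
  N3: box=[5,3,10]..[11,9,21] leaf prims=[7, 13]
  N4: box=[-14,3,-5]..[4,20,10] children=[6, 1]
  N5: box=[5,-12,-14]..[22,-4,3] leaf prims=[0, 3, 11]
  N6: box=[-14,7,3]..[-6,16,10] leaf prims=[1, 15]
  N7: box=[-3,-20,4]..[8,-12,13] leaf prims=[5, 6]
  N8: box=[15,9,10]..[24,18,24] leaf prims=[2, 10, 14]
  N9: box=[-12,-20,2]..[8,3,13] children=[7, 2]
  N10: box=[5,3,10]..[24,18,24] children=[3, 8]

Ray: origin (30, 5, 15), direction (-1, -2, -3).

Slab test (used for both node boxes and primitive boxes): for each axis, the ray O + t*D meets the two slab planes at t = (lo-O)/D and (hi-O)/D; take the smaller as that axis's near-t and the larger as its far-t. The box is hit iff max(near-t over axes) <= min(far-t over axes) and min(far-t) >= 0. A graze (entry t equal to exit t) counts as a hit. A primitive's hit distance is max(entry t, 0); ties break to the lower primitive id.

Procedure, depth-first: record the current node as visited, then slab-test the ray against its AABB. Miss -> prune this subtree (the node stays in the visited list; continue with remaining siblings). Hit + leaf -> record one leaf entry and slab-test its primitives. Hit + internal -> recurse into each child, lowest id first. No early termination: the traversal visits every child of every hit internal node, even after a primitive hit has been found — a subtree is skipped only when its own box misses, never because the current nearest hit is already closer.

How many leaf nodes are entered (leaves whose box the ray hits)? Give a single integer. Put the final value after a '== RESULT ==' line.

Trace the traversal:
N0 x:[6,44] y:[-15/2,25/2] z:[-3,29/3] -> hit [6,29/3], descend [4, 5, 9, 10]
  N4 x:[26,44] y:[-15/2,1] z:[5/3,20/3] -> miss, prune
  N5 x:[8,25] y:[9/2,17/2] z:[4,29/3] -> hit [8,17/2] leaf, test {P0(miss), P3(miss), P11(miss)}
  N9 x:[22,42] y:[1,25/2] z:[2/3,13/3] -> miss, prune
  N10 x:[6,25] y:[-13/2,1] z:[-3,5/3] -> miss, prune

order=[0, 4, 5, 9, 10]  |boxes|=5  |leaves|=1  hit=miss

== RESULT ==
1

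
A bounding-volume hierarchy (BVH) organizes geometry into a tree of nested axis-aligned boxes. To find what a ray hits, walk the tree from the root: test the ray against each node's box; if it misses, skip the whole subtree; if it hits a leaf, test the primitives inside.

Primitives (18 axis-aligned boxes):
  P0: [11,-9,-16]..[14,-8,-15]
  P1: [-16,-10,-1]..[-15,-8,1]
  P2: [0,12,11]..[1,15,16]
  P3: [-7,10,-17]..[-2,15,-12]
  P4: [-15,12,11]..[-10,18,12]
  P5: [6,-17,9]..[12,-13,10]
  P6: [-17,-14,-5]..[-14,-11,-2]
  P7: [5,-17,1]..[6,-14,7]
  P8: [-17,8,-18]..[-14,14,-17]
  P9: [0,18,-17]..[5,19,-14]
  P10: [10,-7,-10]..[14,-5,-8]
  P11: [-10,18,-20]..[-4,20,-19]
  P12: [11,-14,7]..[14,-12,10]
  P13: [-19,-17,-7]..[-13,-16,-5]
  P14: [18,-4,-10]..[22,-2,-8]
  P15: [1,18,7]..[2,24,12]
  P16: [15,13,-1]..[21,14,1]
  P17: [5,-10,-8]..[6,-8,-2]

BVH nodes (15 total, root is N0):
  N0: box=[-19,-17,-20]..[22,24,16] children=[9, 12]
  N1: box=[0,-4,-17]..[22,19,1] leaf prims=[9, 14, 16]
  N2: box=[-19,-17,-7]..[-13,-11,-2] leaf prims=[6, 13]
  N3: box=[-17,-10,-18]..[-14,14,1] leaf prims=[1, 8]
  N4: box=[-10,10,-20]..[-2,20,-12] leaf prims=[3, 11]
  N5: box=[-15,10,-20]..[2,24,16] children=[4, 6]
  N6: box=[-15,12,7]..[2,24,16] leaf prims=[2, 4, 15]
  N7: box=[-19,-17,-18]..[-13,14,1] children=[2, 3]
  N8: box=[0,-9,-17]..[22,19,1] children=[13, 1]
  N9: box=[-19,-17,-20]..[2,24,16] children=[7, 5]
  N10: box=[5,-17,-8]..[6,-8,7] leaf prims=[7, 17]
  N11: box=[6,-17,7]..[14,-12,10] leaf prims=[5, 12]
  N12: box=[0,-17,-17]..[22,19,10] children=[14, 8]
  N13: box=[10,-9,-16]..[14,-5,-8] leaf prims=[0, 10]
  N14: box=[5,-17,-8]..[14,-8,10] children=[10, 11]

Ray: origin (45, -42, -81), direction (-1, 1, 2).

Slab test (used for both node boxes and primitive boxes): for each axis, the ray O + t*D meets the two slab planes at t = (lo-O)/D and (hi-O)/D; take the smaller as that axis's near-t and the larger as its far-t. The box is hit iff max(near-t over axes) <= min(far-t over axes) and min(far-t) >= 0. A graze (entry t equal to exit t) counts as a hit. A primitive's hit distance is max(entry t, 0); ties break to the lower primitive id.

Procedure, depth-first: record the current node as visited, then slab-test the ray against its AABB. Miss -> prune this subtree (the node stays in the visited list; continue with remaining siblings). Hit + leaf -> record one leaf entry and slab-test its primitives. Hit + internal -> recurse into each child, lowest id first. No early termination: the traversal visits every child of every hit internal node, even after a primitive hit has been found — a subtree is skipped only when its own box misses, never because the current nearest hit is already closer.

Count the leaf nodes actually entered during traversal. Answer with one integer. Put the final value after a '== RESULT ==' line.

Walk:
N0 x:[23,64] y:[25,66] z:[61/2,97/2] -> hit [61/2,97/2], descend [9, 12]
  N9 x:[43,64] y:[25,66] z:[61/2,97/2] -> hit [43,97/2], descend [5, 7]
    N5 x:[43,60] y:[52,66] z:[61/2,97/2] -> miss, prune
    N7 x:[58,64] y:[25,56] z:[63/2,41] -> miss, prune
  N12 x:[23,45] y:[25,61] z:[32,91/2] -> hit [32,45], descend [8, 14]
    N8 x:[23,45] y:[33,61] z:[32,41] -> hit [33,41], descend [1, 13]
      N1 x:[23,45] y:[38,61] z:[32,41] -> hit [38,41] leaf, test {P9(miss), P14(miss), P16(miss)}
      N13 x:[31,35] y:[33,37] z:[65/2,73/2] -> hit [33,35] leaf, test {P0@t=33, P10(miss)}
    N14 x:[31,40] y:[25,34] z:[73/2,91/2] -> miss, prune

order=[0, 9, 5, 7, 12, 8, 1, 13, 14]  |boxes|=9  |leaves|=2  hit=P0

== RESULT ==
2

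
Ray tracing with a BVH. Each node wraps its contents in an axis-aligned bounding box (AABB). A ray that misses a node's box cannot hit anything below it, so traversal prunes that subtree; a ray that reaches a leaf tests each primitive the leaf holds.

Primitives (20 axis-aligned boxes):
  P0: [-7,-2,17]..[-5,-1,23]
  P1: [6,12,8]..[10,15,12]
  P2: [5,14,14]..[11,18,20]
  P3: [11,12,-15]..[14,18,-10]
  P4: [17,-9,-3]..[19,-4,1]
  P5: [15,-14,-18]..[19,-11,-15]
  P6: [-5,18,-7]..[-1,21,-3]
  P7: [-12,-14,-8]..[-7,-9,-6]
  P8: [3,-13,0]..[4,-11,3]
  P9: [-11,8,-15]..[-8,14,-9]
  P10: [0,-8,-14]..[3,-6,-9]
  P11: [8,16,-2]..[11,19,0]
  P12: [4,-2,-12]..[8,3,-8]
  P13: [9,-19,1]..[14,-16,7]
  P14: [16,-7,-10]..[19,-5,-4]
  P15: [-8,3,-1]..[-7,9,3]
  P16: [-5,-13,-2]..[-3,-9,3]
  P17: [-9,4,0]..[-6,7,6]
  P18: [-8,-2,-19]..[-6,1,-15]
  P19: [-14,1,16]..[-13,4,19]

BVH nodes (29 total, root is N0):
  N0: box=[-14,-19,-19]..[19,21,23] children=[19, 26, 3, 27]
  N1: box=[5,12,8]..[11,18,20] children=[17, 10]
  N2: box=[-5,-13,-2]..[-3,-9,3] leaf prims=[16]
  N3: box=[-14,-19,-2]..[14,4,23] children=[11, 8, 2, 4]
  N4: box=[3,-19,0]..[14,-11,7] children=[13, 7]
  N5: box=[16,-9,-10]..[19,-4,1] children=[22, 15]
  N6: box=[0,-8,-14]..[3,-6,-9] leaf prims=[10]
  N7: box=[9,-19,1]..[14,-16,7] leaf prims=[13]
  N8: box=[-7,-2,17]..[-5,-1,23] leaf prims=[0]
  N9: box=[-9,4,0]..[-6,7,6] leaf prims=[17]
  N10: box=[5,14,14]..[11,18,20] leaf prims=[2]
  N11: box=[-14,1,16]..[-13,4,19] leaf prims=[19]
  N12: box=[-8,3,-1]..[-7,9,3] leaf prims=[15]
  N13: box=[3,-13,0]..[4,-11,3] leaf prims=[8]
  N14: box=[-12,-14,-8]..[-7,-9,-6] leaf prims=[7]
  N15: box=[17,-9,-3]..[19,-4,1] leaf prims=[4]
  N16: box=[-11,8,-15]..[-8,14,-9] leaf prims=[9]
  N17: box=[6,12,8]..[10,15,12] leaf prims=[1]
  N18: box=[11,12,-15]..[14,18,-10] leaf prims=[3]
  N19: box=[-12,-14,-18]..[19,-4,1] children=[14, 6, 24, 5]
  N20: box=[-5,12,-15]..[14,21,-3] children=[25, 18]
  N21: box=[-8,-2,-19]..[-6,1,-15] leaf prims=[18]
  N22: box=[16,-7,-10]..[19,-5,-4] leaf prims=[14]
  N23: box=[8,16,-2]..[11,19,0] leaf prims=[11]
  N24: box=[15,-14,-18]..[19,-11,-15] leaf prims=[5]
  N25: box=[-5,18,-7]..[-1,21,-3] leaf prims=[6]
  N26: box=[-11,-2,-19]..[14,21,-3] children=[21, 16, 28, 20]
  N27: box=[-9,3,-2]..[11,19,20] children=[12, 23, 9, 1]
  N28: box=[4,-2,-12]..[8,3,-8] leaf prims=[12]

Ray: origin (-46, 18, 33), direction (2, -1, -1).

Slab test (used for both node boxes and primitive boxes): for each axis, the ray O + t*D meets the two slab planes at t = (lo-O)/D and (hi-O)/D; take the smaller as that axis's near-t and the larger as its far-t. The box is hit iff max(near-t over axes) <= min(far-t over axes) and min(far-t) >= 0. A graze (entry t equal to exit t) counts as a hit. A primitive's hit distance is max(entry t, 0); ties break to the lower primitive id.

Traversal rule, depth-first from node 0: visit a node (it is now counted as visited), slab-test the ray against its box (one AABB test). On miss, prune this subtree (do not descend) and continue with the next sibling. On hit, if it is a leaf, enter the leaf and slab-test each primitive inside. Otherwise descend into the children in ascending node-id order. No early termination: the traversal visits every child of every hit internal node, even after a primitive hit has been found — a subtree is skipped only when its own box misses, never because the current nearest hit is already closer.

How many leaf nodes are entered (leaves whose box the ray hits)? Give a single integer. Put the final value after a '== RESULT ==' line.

Walk:
N0 x:[16,65/2] y:[-3,37] z:[10,52] -> hit [16,65/2], descend [3, 19, 26, 27]
  N3 x:[16,30] y:[14,37] z:[10,35] -> hit [16,30], descend [2, 4, 8, 11]
    N2 x:[41/2,43/2] y:[27,31] z:[30,35] -> miss, prune
    N4 x:[49/2,30] y:[29,37] z:[26,33] -> hit [29,30], descend [7, 13]
      N7 x:[55/2,30] y:[34,37] z:[26,32] -> miss, prune
      N13 x:[49/2,25] y:[29,31] z:[30,33] -> miss, prune
    N8 x:[39/2,41/2] y:[19,20] z:[10,16] -> miss, prune
    N11 x:[16,33/2] y:[14,17] z:[14,17] -> hit [16,33/2] leaf, test {P19@t=16}
  N19 x:[17,65/2] y:[22,32] z:[32,51] -> hit [32,32], descend [5, 6, 14, 24]
    N5 x:[31,65/2] y:[22,27] z:[32,43] -> miss, prune
    N6 x:[23,49/2] y:[24,26] z:[42,47] -> miss, prune
    N14 x:[17,39/2] y:[27,32] z:[39,41] -> miss, prune
    N24 x:[61/2,65/2] y:[29,32] z:[48,51] -> miss, prune
  N26 x:[35/2,30] y:[-3,20] z:[36,52] -> miss, prune
  N27 x:[37/2,57/2] y:[-1,15] z:[13,35] -> miss, prune

Summary -> nodes [0, 3, 2, 4, 7, 13, 8, 11, 19, 5, 6, 14, 24, 26, 27]; box-tests=15; leaf-entries=1; first=P19

== RESULT ==
1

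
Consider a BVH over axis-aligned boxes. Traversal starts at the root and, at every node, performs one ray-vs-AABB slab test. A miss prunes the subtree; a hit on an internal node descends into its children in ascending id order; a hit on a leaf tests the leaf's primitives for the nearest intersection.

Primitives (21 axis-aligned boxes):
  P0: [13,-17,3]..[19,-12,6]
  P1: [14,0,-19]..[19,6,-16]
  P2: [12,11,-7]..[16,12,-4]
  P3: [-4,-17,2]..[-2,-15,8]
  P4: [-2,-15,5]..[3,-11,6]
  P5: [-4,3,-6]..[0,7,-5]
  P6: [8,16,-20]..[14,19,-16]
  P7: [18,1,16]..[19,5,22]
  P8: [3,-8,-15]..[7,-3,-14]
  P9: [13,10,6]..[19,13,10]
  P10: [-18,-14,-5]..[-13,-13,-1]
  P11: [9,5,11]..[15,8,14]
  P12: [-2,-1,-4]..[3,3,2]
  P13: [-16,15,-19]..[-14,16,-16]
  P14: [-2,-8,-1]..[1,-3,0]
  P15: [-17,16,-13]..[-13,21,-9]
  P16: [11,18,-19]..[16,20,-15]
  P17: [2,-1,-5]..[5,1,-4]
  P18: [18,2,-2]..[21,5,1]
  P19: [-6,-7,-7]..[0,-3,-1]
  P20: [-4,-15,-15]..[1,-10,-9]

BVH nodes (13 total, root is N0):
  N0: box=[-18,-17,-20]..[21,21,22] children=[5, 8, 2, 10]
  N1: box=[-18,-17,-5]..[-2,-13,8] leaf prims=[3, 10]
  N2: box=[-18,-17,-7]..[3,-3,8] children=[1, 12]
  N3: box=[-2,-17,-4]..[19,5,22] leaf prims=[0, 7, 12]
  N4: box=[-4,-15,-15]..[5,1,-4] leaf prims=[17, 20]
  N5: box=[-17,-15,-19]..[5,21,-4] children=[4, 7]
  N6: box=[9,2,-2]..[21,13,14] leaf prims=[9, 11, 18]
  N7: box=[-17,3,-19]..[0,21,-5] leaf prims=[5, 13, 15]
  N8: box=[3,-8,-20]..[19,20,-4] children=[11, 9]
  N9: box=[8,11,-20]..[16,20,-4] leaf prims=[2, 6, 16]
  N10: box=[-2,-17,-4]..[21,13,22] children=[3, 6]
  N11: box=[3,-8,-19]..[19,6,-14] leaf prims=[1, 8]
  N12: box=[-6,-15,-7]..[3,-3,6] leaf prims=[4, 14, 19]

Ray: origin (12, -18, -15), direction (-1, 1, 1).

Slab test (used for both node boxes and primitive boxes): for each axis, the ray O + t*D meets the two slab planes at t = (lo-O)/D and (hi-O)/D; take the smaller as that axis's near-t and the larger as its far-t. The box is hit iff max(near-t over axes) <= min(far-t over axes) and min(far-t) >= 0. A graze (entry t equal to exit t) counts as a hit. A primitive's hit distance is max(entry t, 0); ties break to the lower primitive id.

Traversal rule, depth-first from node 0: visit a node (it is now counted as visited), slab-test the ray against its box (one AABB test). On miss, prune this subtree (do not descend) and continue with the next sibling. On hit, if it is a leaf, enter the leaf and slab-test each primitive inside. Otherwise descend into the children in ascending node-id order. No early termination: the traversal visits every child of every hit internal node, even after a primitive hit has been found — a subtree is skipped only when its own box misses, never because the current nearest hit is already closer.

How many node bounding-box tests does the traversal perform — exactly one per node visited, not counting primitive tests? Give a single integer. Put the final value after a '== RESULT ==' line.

Trace the traversal:
N0 x:[-9,30] y:[1,39] z:[-5,37] -> hit [1,30], descend [2, 5, 8, 10]
  N2 x:[9,30] y:[1,15] z:[8,23] -> hit [9,15], descend [1, 12]
    N1 x:[14,30] y:[1,5] z:[10,23] -> miss, prune
    N12 x:[9,18] y:[3,15] z:[8,21] -> hit [9,15] leaf, test {P4(miss), P14@t=14, P19@t=12}
  N5 x:[7,29] y:[3,39] z:[-4,11] -> hit [7,11], descend [4, 7]
    N4 x:[7,16] y:[3,19] z:[0,11] -> hit [7,11] leaf, test {P17(miss), P20(miss)}
    N7 x:[12,29] y:[21,39] z:[-4,10] -> miss, prune
  N8 x:[-7,9] y:[10,38] z:[-5,11] -> miss, prune
  N10 x:[-9,14] y:[1,31] z:[11,37] -> hit [11,14], descend [3, 6]
    N3 x:[-7,14] y:[1,23] z:[11,37] -> hit [11,14] leaf, test {P0(miss), P7(miss), P12(miss)}
    N6 x:[-9,3] y:[20,31] z:[13,29] -> miss, prune

order=[0, 2, 1, 12, 5, 4, 7, 8, 10, 3, 6]  |boxes|=11  |leaves|=3  hit=P19

== RESULT ==
11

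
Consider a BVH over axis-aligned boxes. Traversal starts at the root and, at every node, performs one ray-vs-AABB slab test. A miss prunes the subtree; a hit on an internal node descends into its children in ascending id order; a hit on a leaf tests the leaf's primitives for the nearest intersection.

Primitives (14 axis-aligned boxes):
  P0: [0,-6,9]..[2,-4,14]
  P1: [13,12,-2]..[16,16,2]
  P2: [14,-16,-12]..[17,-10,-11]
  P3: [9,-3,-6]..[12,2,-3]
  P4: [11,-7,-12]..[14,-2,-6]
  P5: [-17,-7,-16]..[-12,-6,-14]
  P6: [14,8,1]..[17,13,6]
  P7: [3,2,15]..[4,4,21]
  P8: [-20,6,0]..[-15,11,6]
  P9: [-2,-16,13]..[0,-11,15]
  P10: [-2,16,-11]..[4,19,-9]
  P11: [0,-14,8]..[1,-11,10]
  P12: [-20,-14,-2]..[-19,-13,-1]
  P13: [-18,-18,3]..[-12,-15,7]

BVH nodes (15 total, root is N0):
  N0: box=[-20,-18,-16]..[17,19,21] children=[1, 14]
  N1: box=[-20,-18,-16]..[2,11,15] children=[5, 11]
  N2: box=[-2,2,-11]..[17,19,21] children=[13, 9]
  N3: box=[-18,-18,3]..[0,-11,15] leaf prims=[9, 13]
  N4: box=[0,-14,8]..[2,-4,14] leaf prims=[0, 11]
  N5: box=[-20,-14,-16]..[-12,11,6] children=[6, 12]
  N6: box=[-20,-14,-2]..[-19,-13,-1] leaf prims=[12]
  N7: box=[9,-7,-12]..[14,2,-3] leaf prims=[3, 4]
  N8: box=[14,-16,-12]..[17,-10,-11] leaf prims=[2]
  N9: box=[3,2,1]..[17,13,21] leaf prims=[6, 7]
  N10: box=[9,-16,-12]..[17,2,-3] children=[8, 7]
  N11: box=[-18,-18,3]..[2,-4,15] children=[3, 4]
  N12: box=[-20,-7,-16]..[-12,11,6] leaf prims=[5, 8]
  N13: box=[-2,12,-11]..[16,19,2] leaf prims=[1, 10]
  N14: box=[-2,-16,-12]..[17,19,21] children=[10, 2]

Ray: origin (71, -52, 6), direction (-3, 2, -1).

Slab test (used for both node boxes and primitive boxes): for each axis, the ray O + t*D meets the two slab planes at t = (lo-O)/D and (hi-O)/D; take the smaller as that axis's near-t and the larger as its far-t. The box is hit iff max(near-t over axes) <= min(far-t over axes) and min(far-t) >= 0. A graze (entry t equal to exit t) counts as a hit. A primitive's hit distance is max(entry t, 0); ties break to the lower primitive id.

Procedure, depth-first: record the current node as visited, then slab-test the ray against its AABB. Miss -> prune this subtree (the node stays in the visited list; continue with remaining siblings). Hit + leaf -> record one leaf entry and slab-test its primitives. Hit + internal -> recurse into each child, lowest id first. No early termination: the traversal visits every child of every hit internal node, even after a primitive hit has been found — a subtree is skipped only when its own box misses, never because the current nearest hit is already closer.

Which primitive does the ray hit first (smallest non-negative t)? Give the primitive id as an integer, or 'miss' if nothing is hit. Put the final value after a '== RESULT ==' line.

Traverse from the root:
N0 x:[18,91/3] y:[17,71/2] z:[-15,22] -> hit [18,22], descend [1, 14]
  N1 x:[23,91/3] y:[17,63/2] z:[-9,22] -> miss, prune
  N14 x:[18,73/3] y:[18,71/2] z:[-15,18] -> hit [18,18], descend [2, 10]
    N2 x:[18,73/3] y:[27,71/2] z:[-15,17] -> miss, prune
    N10 x:[18,62/3] y:[18,27] z:[9,18] -> hit [18,18], descend [7, 8]
      N7 x:[19,62/3] y:[45/2,27] z:[9,18] -> miss, prune
      N8 x:[18,19] y:[18,21] z:[17,18] -> hit [18,18] leaf, test {P2@t=18}

Visited [0, 1, 14, 2, 10, 7, 8]. Tests: 7 box, 1 leaf. Nearest: P2.

== RESULT ==
2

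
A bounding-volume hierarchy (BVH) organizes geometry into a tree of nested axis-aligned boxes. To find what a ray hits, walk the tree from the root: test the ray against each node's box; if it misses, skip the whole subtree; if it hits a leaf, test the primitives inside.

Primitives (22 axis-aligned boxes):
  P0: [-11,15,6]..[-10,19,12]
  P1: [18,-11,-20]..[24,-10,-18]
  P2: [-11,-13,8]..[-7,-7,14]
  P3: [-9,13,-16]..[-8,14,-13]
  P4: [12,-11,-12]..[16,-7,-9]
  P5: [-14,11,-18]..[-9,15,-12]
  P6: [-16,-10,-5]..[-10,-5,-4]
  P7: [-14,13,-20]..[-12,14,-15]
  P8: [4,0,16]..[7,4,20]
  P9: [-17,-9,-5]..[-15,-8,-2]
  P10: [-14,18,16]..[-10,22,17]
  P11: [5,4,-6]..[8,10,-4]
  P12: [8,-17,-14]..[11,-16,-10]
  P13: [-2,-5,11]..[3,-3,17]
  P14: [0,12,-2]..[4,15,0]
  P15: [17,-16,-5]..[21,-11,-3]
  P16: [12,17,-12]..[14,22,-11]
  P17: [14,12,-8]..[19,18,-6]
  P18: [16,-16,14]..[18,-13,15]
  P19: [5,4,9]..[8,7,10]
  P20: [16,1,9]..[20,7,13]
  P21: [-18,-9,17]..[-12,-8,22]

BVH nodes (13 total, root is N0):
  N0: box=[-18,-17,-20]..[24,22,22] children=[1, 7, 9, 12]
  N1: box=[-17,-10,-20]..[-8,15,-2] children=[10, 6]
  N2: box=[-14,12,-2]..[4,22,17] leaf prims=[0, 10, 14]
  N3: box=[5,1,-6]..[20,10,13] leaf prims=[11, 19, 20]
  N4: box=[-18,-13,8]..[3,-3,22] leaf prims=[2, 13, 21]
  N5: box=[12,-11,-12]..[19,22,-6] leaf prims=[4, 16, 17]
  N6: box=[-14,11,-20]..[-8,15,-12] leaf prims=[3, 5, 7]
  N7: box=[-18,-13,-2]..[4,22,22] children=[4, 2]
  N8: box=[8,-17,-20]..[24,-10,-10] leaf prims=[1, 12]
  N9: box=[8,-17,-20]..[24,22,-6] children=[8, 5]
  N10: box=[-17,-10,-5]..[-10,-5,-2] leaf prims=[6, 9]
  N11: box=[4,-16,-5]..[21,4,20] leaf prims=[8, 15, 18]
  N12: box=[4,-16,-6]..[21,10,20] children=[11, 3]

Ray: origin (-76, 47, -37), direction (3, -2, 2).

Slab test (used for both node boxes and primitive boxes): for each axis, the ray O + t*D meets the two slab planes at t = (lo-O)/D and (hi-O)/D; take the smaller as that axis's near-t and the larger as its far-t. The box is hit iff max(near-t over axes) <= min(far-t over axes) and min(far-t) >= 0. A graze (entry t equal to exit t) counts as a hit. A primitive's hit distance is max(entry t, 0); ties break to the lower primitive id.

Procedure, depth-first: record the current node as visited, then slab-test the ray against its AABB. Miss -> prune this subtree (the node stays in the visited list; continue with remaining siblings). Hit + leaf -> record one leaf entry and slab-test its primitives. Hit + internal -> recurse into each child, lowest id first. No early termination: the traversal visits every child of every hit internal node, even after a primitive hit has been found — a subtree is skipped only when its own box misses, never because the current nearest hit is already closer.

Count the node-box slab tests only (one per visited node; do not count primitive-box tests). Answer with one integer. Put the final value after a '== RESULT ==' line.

Trace the traversal:
N0 x:[58/3,100/3] y:[25/2,32] z:[17/2,59/2] -> hit [58/3,59/2], descend [1, 7, 9, 12]
  N1 x:[59/3,68/3] y:[16,57/2] z:[17/2,35/2] -> miss, prune
  N7 x:[58/3,80/3] y:[25/2,30] z:[35/2,59/2] -> hit [58/3,80/3], descend [2, 4]
    N2 x:[62/3,80/3] y:[25/2,35/2] z:[35/2,27] -> miss, prune
    N4 x:[58/3,79/3] y:[25,30] z:[45/2,59/2] -> hit [25,79/3] leaf, test {P2(miss), P13@t=25, P21(miss)}
  N9 x:[28,100/3] y:[25/2,32] z:[17/2,31/2] -> miss, prune
  N12 x:[80/3,97/3] y:[37/2,63/2] z:[31/2,57/2] -> hit [80/3,57/2], descend [3, 11]
    N3 x:[27,32] y:[37/2,23] z:[31/2,25] -> miss, prune
    N11 x:[80/3,97/3] y:[43/2,63/2] z:[16,57/2] -> hit [80/3,57/2] leaf, test {P8(miss), P15(miss), P18(miss)}

Summary -> nodes [0, 1, 7, 2, 4, 9, 12, 3, 11]; box-tests=9; leaf-entries=2; first=P13

== RESULT ==
9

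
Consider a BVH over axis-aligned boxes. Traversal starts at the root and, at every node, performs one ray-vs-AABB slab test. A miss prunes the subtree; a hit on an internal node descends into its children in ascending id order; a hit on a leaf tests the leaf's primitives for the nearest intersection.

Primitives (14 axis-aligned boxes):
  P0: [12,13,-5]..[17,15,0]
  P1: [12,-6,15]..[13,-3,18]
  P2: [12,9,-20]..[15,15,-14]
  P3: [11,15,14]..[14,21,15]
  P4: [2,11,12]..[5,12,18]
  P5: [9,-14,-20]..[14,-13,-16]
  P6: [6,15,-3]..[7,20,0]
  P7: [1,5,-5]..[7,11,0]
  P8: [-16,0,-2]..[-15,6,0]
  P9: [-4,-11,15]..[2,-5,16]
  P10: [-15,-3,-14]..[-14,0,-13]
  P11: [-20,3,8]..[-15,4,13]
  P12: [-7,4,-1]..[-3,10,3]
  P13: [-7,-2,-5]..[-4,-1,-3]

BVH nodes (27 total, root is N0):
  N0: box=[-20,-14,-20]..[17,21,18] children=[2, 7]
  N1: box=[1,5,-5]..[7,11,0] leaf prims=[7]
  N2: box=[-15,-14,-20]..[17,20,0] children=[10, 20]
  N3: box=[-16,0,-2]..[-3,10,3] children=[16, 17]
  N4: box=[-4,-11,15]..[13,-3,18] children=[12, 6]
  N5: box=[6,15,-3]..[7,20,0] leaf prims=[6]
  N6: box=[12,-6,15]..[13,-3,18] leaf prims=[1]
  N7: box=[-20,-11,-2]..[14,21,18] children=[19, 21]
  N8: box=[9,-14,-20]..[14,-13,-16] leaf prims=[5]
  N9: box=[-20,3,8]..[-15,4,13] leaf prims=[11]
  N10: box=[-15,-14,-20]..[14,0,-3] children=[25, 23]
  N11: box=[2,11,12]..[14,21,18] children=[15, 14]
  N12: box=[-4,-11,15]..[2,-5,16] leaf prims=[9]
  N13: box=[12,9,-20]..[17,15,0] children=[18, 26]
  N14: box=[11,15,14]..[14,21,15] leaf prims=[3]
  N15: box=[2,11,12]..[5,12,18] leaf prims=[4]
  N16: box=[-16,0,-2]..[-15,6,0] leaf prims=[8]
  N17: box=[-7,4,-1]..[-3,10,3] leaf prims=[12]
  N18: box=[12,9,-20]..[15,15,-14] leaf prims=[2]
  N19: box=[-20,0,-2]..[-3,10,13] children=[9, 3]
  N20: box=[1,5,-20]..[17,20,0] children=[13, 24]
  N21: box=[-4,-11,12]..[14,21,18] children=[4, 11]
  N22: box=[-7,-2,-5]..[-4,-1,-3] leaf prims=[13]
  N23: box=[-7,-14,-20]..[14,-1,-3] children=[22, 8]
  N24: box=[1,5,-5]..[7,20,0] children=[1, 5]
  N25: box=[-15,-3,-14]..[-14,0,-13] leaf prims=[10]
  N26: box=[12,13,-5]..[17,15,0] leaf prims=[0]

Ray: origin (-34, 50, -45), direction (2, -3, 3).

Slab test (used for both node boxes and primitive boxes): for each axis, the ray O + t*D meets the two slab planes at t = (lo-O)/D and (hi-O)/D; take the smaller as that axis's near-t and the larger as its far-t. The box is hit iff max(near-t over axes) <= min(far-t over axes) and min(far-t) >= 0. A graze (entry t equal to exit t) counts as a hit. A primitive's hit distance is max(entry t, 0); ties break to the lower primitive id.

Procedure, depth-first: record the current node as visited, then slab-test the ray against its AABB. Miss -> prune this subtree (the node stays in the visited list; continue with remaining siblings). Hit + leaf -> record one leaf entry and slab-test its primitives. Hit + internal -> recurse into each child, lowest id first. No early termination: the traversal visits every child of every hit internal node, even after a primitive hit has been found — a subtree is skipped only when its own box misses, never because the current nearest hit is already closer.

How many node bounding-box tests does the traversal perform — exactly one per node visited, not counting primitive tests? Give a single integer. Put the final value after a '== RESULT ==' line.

Walk:
N0 x:[7,51/2] y:[29/3,64/3] z:[25/3,21] -> hit [29/3,21], descend [2, 7]
  N2 x:[19/2,51/2] y:[10,64/3] z:[25/3,15] -> hit [10,15], descend [10, 20]
    N10 x:[19/2,24] y:[50/3,64/3] z:[25/3,14] -> miss, prune
    N20 x:[35/2,51/2] y:[10,15] z:[25/3,15] -> miss, prune
  N7 x:[7,24] y:[29/3,61/3] z:[43/3,21] -> hit [43/3,61/3], descend [19, 21]
    N19 x:[7,31/2] y:[40/3,50/3] z:[43/3,58/3] -> hit [43/3,31/2], descend [3, 9]
      N3 x:[9,31/2] y:[40/3,50/3] z:[43/3,16] -> hit [43/3,31/2], descend [16, 17]
        N16 x:[9,19/2] y:[44/3,50/3] z:[43/3,15] -> miss, prune
        N17 x:[27/2,31/2] y:[40/3,46/3] z:[44/3,16] -> hit [44/3,46/3] leaf, test {P12@t=44/3}
      N9 x:[7,19/2] y:[46/3,47/3] z:[53/3,58/3] -> miss, prune
    N21 x:[15,24] y:[29/3,61/3] z:[19,21] -> hit [19,61/3], descend [4, 11]
      N4 x:[15,47/2] y:[53/3,61/3] z:[20,21] -> hit [20,61/3], descend [6, 12]
        N6 x:[23,47/2] y:[53/3,56/3] z:[20,21] -> miss, prune
        N12 x:[15,18] y:[55/3,61/3] z:[20,61/3] -> miss, prune
      N11 x:[18,24] y:[29/3,13] z:[19,21] -> miss, prune

Summary -> nodes [0, 2, 10, 20, 7, 19, 3, 16, 17, 9, 21, 4, 6, 12, 11]; box-tests=15; leaf-entries=1; first=P12

== RESULT ==
15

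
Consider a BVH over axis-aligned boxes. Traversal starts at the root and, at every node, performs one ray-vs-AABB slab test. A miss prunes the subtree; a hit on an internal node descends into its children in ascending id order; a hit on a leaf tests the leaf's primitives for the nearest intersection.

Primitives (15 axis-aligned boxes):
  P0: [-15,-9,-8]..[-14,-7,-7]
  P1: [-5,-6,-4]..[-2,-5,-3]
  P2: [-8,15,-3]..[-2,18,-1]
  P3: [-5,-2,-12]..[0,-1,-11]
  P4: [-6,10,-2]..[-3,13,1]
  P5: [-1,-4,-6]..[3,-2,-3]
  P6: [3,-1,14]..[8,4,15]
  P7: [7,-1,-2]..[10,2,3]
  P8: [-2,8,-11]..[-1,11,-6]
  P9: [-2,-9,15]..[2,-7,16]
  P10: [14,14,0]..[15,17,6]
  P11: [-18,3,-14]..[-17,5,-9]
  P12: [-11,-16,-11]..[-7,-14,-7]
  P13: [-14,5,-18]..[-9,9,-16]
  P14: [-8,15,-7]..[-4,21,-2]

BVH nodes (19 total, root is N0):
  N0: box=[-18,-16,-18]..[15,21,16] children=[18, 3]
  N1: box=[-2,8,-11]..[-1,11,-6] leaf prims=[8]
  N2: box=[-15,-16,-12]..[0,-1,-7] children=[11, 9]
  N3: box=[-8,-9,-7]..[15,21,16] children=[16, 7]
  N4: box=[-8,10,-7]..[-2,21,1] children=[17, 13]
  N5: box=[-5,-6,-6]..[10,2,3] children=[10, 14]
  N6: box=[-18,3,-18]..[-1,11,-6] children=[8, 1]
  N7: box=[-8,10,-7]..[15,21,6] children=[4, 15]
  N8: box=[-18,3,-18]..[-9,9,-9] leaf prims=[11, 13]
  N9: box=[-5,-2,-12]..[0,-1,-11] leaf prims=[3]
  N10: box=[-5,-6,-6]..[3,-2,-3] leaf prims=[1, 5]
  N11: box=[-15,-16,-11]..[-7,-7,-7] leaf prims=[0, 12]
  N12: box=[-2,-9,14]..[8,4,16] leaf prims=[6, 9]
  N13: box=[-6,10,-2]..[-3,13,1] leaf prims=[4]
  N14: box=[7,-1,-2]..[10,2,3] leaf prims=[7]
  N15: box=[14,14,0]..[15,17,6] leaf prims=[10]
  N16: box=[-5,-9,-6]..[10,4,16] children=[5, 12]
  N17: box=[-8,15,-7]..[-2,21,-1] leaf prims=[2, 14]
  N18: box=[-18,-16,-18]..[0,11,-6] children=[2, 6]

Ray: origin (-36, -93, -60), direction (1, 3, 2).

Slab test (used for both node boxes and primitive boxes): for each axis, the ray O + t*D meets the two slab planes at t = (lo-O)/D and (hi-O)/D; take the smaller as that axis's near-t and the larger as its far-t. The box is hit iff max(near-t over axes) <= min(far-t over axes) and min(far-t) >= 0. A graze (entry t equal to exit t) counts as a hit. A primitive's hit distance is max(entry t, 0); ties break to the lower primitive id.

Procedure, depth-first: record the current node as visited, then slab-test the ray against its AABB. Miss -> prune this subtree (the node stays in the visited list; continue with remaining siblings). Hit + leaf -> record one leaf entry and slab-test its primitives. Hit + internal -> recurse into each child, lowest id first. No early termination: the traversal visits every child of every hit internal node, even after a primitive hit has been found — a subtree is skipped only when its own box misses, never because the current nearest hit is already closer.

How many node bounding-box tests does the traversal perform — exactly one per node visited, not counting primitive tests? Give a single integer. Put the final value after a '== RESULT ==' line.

Walk:
N0 x:[18,51] y:[77/3,38] z:[21,38] -> hit [77/3,38], descend [3, 18]
  N3 x:[28,51] y:[28,38] z:[53/2,38] -> hit [28,38], descend [7, 16]
    N7 x:[28,51] y:[103/3,38] z:[53/2,33] -> miss, prune
    N16 x:[31,46] y:[28,97/3] z:[27,38] -> hit [31,97/3], descend [5, 12]
      N5 x:[31,46] y:[29,95/3] z:[27,63/2] -> hit [31,63/2], descend [10, 14]
        N10 x:[31,39] y:[29,91/3] z:[27,57/2] -> miss, prune
        N14 x:[43,46] y:[92/3,95/3] z:[29,63/2] -> miss, prune
      N12 x:[34,44] y:[28,97/3] z:[37,38] -> miss, prune
  N18 x:[18,36] y:[77/3,104/3] z:[21,27] -> hit [77/3,27], descend [2, 6]
    N2 x:[21,36] y:[77/3,92/3] z:[24,53/2] -> hit [77/3,53/2], descend [9, 11]
      N9 x:[31,36] y:[91/3,92/3] z:[24,49/2] -> miss, prune
      N11 x:[21,29] y:[77/3,86/3] z:[49/2,53/2] -> hit [77/3,53/2] leaf, test {P0(miss), P12@t=77/3}
    N6 x:[18,35] y:[32,104/3] z:[21,27] -> miss, prune

13 AABB tests over nodes [0, 3, 7, 16, 5, 10, 14, 12, 18, 2, 9, 11, 6]; 1 leaf entered; closest P12.

== RESULT ==
13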